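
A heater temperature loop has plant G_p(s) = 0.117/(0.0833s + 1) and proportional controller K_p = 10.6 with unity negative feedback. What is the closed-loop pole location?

Closed loop: T(s) = K_p·G_p/(1+K_p·G_p) = 1.24/(0.0833s + 1 + 1.24), with pole at s = −(1 + 1.24)/0.0833 = −26.89.

s = -26.89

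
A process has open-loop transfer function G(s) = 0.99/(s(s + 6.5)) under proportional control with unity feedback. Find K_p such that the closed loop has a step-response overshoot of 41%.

K_p = 143

From %OS = 100·exp(−πζ/√(1−ζ²)) = 41%, ζ = −ln(0.41)/√(π²+ln²(0.41)) = 0.273.
Characteristic equation s² + 6.5s + 0.99K_p = 0 gives ζ = 6.5/(2√(0.99K_p)).
Setting ζ = 0.273: √(0.99K_p) = 6.5/(2·0.273) = 11.9, so K_p = 141.7/0.99 = 143.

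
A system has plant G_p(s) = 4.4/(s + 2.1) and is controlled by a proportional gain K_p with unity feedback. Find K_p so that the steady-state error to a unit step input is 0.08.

K_p = 5.49

Steady-state error for a unit step on this type-0 loop is 1/(1 + K_p·G_p(0)).
G_p(0) = 2.095. Require 1/(1 + K_p·2.095) = 0.08, so 1 + 2.095·K_p = 12.5.
K_p = (12.5 − 1)/2.095 = 5.49.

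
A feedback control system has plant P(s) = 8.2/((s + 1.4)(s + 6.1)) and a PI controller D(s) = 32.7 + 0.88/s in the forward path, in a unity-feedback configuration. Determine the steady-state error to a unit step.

The open loop D(s)P(s) has a pole at the origin (type 1), so the static position error constant is infinite and e_ss = 1/(1+∞) = 0.

0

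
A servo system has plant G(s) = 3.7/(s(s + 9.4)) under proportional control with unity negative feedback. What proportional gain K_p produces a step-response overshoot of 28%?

K_p = 42.3

From %OS = 100·exp(−πζ/√(1−ζ²)) = 28%, ζ = −ln(0.28)/√(π²+ln²(0.28)) = 0.3755.
Characteristic equation s² + 9.4s + 3.7K_p = 0 gives ζ = 9.4/(2√(3.7K_p)).
Setting ζ = 0.3755: √(3.7K_p) = 9.4/(2·0.3755) = 12.52, so K_p = 156.6/3.7 = 42.3.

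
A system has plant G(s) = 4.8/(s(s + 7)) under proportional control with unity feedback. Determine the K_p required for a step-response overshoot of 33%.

From %OS = 100·exp(−πζ/√(1−ζ²)) = 33%, ζ = −ln(0.33)/√(π²+ln²(0.33)) = 0.3328.
Characteristic equation s² + 7s + 4.8K_p = 0 gives ζ = 7/(2√(4.8K_p)).
Setting ζ = 0.3328: √(4.8K_p) = 7/(2·0.3328) = 10.52, so K_p = 110.6/4.8 = 23.

K_p = 23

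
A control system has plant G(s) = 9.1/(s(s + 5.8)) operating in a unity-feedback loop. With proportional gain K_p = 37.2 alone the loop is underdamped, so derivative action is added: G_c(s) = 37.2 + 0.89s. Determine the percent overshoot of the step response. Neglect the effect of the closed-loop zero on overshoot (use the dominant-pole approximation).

Forward path: (37.2 + 0.89s)·9.1/(s(s+5.8)). The closed-loop characteristic equation is s² + (5.8 + 9.1·0.89)s + 9.1·37.2 = 0.
That is s² + 13.9s + 338.5 = 0, so ω_n = 18.4 rad/s and ζ = 13.9/(2·18.4) = 0.3777.
%OS = 100·exp(−πζ/√(1−ζ²)) = 27.8%.

27.8%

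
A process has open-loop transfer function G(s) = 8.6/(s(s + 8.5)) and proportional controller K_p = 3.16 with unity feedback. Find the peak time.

T_p = 1.04 s

From 1 + K_pG(s) = 0: s² + 8.5s + 27.18 = 0 ⇒ ω_n = 5.213, ζ = 0.8153.
Damped frequency ω_d = ω_n√(1−ζ²) = 3.019 rad/s, so peak time T_p = π/ω_d = 1.04 s.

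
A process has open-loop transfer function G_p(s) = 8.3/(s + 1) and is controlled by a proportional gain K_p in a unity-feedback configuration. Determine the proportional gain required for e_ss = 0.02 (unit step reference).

The loop is type 0, so e_ss(step) = 1/(1 + K_pos) with K_pos = K_p·G_p(0).
G_p(0) = 8.3. Require 1/(1 + K_p·8.3) = 0.02, so 1 + 8.3·K_p = 50.
K_p = (50 − 1)/8.3 = 5.9.

K_p = 5.9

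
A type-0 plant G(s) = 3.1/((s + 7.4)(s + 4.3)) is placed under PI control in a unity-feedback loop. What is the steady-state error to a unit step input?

0

The PI controller's integrator makes the forward path type 1, so e_ss to a step is zero.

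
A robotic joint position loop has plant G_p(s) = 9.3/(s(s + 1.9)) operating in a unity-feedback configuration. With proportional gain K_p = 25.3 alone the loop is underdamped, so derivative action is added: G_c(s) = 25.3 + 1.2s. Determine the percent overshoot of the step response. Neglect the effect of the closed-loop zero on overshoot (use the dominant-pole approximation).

22.8%

Forward path: (25.3 + 1.2s)·9.3/(s(s+1.9)). The closed-loop characteristic equation is s² + (1.9 + 9.3·1.2)s + 9.3·25.3 = 0.
That is s² + 13.06s + 235.3 = 0, so ω_n = 15.34 rad/s and ζ = 13.06/(2·15.34) = 0.4257.
%OS = 100·exp(−πζ/√(1−ζ²)) = 22.8%.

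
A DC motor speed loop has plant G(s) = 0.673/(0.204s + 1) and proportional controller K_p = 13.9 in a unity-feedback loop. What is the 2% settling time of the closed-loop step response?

T_s ≈ 0.0788 s

Closed loop: T(s) = K_p·G/(1+K_p·G) = 9.355/(0.204s + 1 + 9.355), with pole at s = −(1 + 9.355)/0.204 = −50.76.
τ = 1/50.76 = 0.0197 s, so 2% settling time ≈ 4τ = 0.0788 s.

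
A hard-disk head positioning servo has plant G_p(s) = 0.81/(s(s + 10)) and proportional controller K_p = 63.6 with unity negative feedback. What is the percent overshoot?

The closed-loop denominator s² + 10s + 51.52 gives ω_n = √51.52 = 7.177 and ζ = 10/(2ω_n) = 0.6966.
%OS = 100·exp(−πζ/√(1−ζ²)) = 100·exp(−π·0.6966/√0.5147) = 4.73%.

4.73%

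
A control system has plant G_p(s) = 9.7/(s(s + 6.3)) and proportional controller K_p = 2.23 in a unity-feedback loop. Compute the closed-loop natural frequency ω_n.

1 + K_p·G_p(s) = 0 gives s² + 6.3s + 21.63 = 0.
Matching s² + 2ζω_n s + ω_n²: ω_n = √21.63 = 4.651 rad/s and 2ζω_n = 6.3, so ζ = 6.3/(2·4.651) = 0.677.

ω_n = 4.65 rad/s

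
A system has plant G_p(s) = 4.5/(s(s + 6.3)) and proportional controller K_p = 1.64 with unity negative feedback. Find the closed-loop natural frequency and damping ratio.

The closed-loop denominator is s(s+6.3) + 1.64·4.5 = s² + 6.3s + 7.38.
Matching s² + 2ζω_n s + ω_n²: ω_n = √7.38 = 2.717 rad/s and 2ζω_n = 6.3, so ζ = 6.3/(2·2.717) = 1.16.

ω_n = 2.72 rad/s, ζ = 1.16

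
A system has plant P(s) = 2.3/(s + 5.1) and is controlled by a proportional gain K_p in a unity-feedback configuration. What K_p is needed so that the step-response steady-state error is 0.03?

Steady-state error for a unit step on this type-0 loop is 1/(1 + K_p·P(0)).
P(0) = 0.451. Require 1/(1 + K_p·0.451) = 0.03, so 1 + 0.451·K_p = 33.33.
K_p = (33.33 − 1)/0.451 = 71.7.

K_p = 71.7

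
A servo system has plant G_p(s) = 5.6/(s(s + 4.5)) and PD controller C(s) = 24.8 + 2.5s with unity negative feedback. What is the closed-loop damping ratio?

ζ = 0.785

Forward path: (24.8 + 2.5s)·5.6/(s(s+4.5)). The closed-loop characteristic equation is s² + (4.5 + 5.6·2.5)s + 5.6·24.8 = 0.
That is s² + 18.5s + 138.9 = 0, so ω_n = 11.78 rad/s and ζ = 18.5/(2·11.78) = 0.7849.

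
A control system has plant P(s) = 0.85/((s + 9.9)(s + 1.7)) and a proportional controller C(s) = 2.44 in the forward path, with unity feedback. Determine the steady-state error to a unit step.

0.89

The loop is type 0. Static position error constant K_pos = C(0)·P(0) = 2.44·0.05051 = 0.1232.
Steady-state error to a unit step: e_ss = 1/(1+K_pos) = 1/1.123 = 0.89.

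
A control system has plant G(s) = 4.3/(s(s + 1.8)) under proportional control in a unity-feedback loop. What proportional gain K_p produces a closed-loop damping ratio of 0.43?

Closed-loop characteristic equation: s² + 1.8s + K_p·4.3 = 0.
So ω_n = √(4.3K_p) and 2ζω_n = 1.8, giving ζ = 1.8/(2√(4.3K_p)).
Setting ζ = 0.43: √(4.3K_p) = 1.8/(2·0.43) = 2.093, so K_p = 4.381/4.3 = 1.02.

K_p = 1.02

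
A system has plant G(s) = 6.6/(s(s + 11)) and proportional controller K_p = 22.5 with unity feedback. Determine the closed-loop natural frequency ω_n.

ω_n = 12.2 rad/s

The closed-loop denominator is s(s+11) + 22.5·6.6 = s² + 11s + 148.5.
So ω_n² = 148.5 ⇒ ω_n = 12.19 rad/s, and ζ = 11/(2ω_n) = 0.451.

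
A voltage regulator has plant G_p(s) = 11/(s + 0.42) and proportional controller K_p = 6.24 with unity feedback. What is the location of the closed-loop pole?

s = -69.06

Closed-loop transfer function: T(s) = K_p·G_p(s)/(1 + K_p·G_p(s)) = 68.64/(s + 0.42 + 68.64) = 68.64/(s + 69.06).
The closed-loop pole is at s = −69.06.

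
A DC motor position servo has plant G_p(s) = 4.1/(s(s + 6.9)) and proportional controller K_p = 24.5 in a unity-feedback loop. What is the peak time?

T_p = 0.334 s

The closed-loop denominator s² + 6.9s + 100.4 gives ω_n = √100.4 = 10.02 and ζ = 6.9/(2ω_n) = 0.3442.
Damped frequency ω_d = ω_n√(1−ζ²) = 9.41 rad/s, so peak time T_p = π/ω_d = 0.334 s.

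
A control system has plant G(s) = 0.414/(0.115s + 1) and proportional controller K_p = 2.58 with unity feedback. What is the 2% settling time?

Closed loop: T(s) = K_p·G/(1+K_p·G) = 1.068/(0.115s + 1 + 1.068), with pole at s = −(1 + 1.068)/0.115 = −17.98.
τ = 1/17.98 = 0.05561 s, so 2% settling time ≈ 4τ = 0.222 s.

T_s ≈ 0.222 s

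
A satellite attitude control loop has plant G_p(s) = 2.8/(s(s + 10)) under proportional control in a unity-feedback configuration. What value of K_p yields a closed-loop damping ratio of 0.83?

K_p = 13

Closed-loop characteristic equation: s² + 10s + K_p·2.8 = 0.
So ω_n = √(2.8K_p) and 2ζω_n = 10, giving ζ = 10/(2√(2.8K_p)).
Setting ζ = 0.83: √(2.8K_p) = 10/(2·0.83) = 6.024, so K_p = 36.29/2.8 = 13.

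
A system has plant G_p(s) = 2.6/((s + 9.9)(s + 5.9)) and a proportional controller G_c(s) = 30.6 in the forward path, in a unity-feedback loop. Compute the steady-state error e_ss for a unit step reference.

0.423

The loop is type 0. Static position error constant K_pos = G_c(0)·G_p(0) = 30.6·0.04451 = 1.362.
Steady-state error to a unit step: e_ss = 1/(1+K_pos) = 1/2.362 = 0.423.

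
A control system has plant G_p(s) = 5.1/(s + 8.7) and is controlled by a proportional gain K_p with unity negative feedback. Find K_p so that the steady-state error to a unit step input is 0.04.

K_p = 40.9

For a type-0 loop with proportional control, e_ss = 1/(1 + K_p·G_p(0)).
G_p(0) = 0.5862. Require 1/(1 + K_p·0.5862) = 0.04, so 1 + 0.5862·K_p = 25.
K_p = (25 − 1)/0.5862 = 40.9.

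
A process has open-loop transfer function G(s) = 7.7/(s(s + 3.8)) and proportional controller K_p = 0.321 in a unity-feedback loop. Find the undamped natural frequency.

ω_n = 1.57 rad/s

The closed-loop denominator is s(s+3.8) + 0.321·7.7 = s² + 3.8s + 2.472.
Matching s² + 2ζω_n s + ω_n²: ω_n = √2.472 = 1.572 rad/s and 2ζω_n = 3.8, so ζ = 3.8/(2·1.572) = 1.21.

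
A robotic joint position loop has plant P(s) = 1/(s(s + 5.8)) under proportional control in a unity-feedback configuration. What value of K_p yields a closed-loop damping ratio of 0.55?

K_p = 27.8

Closed-loop characteristic equation: s² + 5.8s + K_p·1 = 0.
So ω_n = √(1K_p) and 2ζω_n = 5.8, giving ζ = 5.8/(2√(1K_p)).
Setting ζ = 0.55: √(1K_p) = 5.8/(2·0.55) = 5.273, so K_p = 27.8/1 = 27.8.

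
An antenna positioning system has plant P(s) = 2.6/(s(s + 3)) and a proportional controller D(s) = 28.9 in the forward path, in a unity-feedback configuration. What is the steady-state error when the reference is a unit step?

0

The open loop D(s)P(s) has a pole at the origin (type 1), so the static position error constant is infinite and e_ss = 1/(1+∞) = 0.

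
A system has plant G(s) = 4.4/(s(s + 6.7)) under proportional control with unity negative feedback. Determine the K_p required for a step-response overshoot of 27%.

From %OS = 100·exp(−πζ/√(1−ζ²)) = 27%, ζ = −ln(0.27)/√(π²+ln²(0.27)) = 0.3847.
Characteristic equation s² + 6.7s + 4.4K_p = 0 gives ζ = 6.7/(2√(4.4K_p)).
Setting ζ = 0.3847: √(4.4K_p) = 6.7/(2·0.3847) = 8.708, so K_p = 75.83/4.4 = 17.2.

K_p = 17.2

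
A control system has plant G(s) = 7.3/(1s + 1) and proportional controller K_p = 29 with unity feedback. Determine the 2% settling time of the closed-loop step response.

Closed loop: T(s) = K_p·G/(1+K_p·G) = 211.7/(1s + 1 + 211.7), with pole at s = −(1 + 211.7)/1 = −212.7.
τ = 1/212.7 = 0.004701 s, so 2% settling time ≈ 4τ = 0.0188 s.

T_s ≈ 0.0188 s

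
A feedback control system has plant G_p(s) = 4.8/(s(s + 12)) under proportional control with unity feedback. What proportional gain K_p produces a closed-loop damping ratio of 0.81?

Closed-loop characteristic equation: s² + 12s + K_p·4.8 = 0.
So ω_n = √(4.8K_p) and 2ζω_n = 12, giving ζ = 12/(2√(4.8K_p)).
Setting ζ = 0.81: √(4.8K_p) = 12/(2·0.81) = 7.407, so K_p = 54.87/4.8 = 11.4.

K_p = 11.4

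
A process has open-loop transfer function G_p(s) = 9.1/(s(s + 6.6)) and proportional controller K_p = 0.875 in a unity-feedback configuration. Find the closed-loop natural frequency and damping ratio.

With unity feedback the closed-loop characteristic equation is s² + 6.6s + 0.875·9.1 = s² + 6.6s + 7.962 = 0.
Matching s² + 2ζω_n s + ω_n²: ω_n = √7.962 = 2.822 rad/s and 2ζω_n = 6.6, so ζ = 6.6/(2·2.822) = 1.17.

ω_n = 2.82 rad/s, ζ = 1.17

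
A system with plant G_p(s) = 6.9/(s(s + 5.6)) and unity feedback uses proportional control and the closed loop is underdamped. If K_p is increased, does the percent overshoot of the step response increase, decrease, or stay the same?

Characteristic equation s² + 5.6s + K_p·6.9 = 0: raising K_p raises ω_n while 2ζω_n = 5.6 is fixed, so ζ falls and overshoot grows.

increase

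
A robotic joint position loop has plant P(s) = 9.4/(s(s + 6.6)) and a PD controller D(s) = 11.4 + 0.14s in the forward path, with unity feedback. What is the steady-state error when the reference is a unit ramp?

The loop has one pole at the origin (type 1). Velocity error constant K_v = lim_{s→0} s·D(s)P(s) = 11.4·9.4/6.6 = 16.24.
Steady-state error to a unit ramp: e_ss = 1/K_v = 0.0616.

0.0616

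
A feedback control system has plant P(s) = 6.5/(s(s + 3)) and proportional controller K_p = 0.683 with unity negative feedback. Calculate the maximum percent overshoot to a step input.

4.14%

The closed-loop denominator s² + 3s + 4.44 gives ω_n = √4.44 = 2.107 and ζ = 3/(2ω_n) = 0.7119.
%OS = 100·exp(−πζ/√(1−ζ²)) = 100·exp(−π·0.7119/√0.4932) = 4.14%.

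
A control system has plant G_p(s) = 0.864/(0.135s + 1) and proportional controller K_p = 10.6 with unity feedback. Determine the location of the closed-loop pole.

s = -75.25

Closed loop: T(s) = K_p·G_p/(1+K_p·G_p) = 9.158/(0.135s + 1 + 9.158), with pole at s = −(1 + 9.158)/0.135 = −75.25.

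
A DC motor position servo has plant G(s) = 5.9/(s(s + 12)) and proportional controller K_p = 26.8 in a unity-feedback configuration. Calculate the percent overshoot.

The closed-loop denominator s² + 12s + 158.1 gives ω_n = √158.1 = 12.57 and ζ = 12/(2ω_n) = 0.4772.
%OS = 100·exp(−πζ/√(1−ζ²)) = 100·exp(−π·0.4772/√0.7723) = 18.2%.

18.2%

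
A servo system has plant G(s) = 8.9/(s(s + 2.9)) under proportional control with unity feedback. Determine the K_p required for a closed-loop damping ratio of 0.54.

Closed-loop characteristic equation: s² + 2.9s + K_p·8.9 = 0.
So ω_n = √(8.9K_p) and 2ζω_n = 2.9, giving ζ = 2.9/(2√(8.9K_p)).
Setting ζ = 0.54: √(8.9K_p) = 2.9/(2·0.54) = 2.685, so K_p = 7.21/8.9 = 0.81.

K_p = 0.81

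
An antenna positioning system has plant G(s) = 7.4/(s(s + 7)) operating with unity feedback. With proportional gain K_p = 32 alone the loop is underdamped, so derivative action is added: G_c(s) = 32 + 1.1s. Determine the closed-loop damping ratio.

Forward path: (32 + 1.1s)·7.4/(s(s+7)). The closed-loop characteristic equation is s² + (7 + 7.4·1.1)s + 7.4·32 = 0.
That is s² + 15.14s + 236.8 = 0, so ω_n = 15.39 rad/s and ζ = 15.14/(2·15.39) = 0.4919.

ζ = 0.492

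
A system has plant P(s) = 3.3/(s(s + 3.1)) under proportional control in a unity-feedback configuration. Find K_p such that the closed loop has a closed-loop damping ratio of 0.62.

K_p = 1.89

Closed-loop characteristic equation: s² + 3.1s + K_p·3.3 = 0.
So ω_n = √(3.3K_p) and 2ζω_n = 3.1, giving ζ = 3.1/(2√(3.3K_p)).
Setting ζ = 0.62: √(3.3K_p) = 3.1/(2·0.62) = 2.5, so K_p = 6.25/3.3 = 1.89.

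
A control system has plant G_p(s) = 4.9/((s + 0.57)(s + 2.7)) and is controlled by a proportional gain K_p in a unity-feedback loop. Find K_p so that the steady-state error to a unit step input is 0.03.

K_p = 10.2

Steady-state error for a unit step on this type-0 loop is 1/(1 + K_p·G_p(0)).
G_p(0) = 3.184. Require 1/(1 + K_p·3.184) = 0.03, so 1 + 3.184·K_p = 33.33.
K_p = (33.33 − 1)/3.184 = 10.2.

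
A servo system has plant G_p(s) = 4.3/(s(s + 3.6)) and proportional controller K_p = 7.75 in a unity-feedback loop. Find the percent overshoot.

The closed-loop denominator s² + 3.6s + 33.32 gives ω_n = √33.32 = 5.773 and ζ = 3.6/(2ω_n) = 0.3118.
%OS = 100·exp(−πζ/√(1−ζ²)) = 100·exp(−π·0.3118/√0.9028) = 35.7%.

35.7%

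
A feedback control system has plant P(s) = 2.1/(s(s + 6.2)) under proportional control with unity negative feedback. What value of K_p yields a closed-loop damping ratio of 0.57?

K_p = 14.1

Closed-loop characteristic equation: s² + 6.2s + K_p·2.1 = 0.
So ω_n = √(2.1K_p) and 2ζω_n = 6.2, giving ζ = 6.2/(2√(2.1K_p)).
Setting ζ = 0.57: √(2.1K_p) = 6.2/(2·0.57) = 5.439, so K_p = 29.58/2.1 = 14.1.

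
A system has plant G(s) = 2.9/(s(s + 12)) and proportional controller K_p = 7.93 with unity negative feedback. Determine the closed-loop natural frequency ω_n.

With unity feedback the closed-loop characteristic equation is s² + 12s + 7.93·2.9 = s² + 12s + 23 = 0.
So ω_n² = 23 ⇒ ω_n = 4.796 rad/s, and ζ = 12/(2ω_n) = 1.25.

ω_n = 4.8 rad/s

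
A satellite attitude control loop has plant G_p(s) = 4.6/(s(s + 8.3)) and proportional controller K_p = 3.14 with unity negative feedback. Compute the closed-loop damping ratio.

ζ = 1.09

1 + K_p·G_p(s) = 0 gives s² + 8.3s + 14.44 = 0.
So ω_n² = 14.44 ⇒ ω_n = 3.801 rad/s, and ζ = 8.3/(2ω_n) = 1.09.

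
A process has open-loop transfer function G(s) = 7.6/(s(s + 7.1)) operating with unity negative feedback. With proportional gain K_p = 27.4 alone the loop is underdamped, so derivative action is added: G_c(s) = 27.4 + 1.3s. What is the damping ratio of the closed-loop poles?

ζ = 0.588

Forward path: (27.4 + 1.3s)·7.6/(s(s+7.1)). The closed-loop characteristic equation is s² + (7.1 + 7.6·1.3)s + 7.6·27.4 = 0.
That is s² + 16.98s + 208.2 = 0, so ω_n = 14.43 rad/s and ζ = 16.98/(2·14.43) = 0.5883.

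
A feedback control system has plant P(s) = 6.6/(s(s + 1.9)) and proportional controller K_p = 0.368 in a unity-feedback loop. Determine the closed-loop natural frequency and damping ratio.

ω_n = 1.56 rad/s, ζ = 0.61

1 + K_p·P(s) = 0 gives s² + 1.9s + 2.429 = 0.
Matching s² + 2ζω_n s + ω_n²: ω_n = √2.429 = 1.558 rad/s and 2ζω_n = 1.9, so ζ = 1.9/(2·1.558) = 0.61.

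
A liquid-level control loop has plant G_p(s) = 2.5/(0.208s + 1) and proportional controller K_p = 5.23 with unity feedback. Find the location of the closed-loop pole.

s = -67.67

Closed loop: T(s) = K_p·G_p/(1+K_p·G_p) = 13.08/(0.208s + 1 + 13.08), with pole at s = −(1 + 13.08)/0.208 = −67.67.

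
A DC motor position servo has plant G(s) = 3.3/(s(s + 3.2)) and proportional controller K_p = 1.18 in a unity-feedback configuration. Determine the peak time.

From 1 + K_pG(s) = 0: s² + 3.2s + 3.894 = 0 ⇒ ω_n = 1.973, ζ = 0.8108.
Damped frequency ω_d = ω_n√(1−ζ²) = 1.155 rad/s, so peak time T_p = π/ω_d = 2.72 s.

T_p = 2.72 s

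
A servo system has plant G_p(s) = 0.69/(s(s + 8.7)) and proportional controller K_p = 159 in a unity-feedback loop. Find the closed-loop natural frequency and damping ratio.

ω_n = 10.5 rad/s, ζ = 0.415

The closed-loop denominator is s(s+8.7) + 159·0.69 = s² + 8.7s + 109.7.
So ω_n² = 109.7 ⇒ ω_n = 10.47 rad/s, and ζ = 8.7/(2ω_n) = 0.415.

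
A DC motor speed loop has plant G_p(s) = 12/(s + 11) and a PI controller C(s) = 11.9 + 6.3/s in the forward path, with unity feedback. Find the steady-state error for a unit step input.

The open loop C(s)G_p(s) has a pole at the origin (type 1), so the static position error constant is infinite and e_ss = 1/(1+∞) = 0.

0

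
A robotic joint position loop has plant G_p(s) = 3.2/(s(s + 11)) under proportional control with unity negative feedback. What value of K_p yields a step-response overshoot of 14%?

K_p = 33.6

From %OS = 100·exp(−πζ/√(1−ζ²)) = 14%, ζ = −ln(0.14)/√(π²+ln²(0.14)) = 0.5305.
Characteristic equation s² + 11s + 3.2K_p = 0 gives ζ = 11/(2√(3.2K_p)).
Setting ζ = 0.5305: √(3.2K_p) = 11/(2·0.5305) = 10.37, so K_p = 107.5/3.2 = 33.6.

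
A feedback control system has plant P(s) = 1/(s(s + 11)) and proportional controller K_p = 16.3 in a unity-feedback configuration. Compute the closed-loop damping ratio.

ζ = 1.36

1 + K_p·P(s) = 0 gives s² + 11s + 16.3 = 0.
So ω_n² = 16.3 ⇒ ω_n = 4.037 rad/s, and ζ = 11/(2ω_n) = 1.36.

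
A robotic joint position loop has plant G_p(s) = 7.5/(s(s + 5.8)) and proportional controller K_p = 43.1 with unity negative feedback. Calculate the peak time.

T_p = 0.177 s

Closed-loop characteristic equation: s² + 5.8s + 323.2 = 0, so ω_n = 17.98 rad/s and ζ = 5.8/(2·17.98) = 0.1613.
Damped frequency ω_d = ω_n√(1−ζ²) = 17.74 rad/s, so peak time T_p = π/ω_d = 0.177 s.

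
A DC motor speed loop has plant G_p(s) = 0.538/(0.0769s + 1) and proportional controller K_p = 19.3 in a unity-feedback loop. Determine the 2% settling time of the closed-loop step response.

Closed loop: T(s) = K_p·G_p/(1+K_p·G_p) = 10.38/(0.0769s + 1 + 10.38), with pole at s = −(1 + 10.38)/0.0769 = −148.
τ = 1/148 = 0.006755 s, so 2% settling time ≈ 4τ = 0.027 s.

T_s ≈ 0.027 s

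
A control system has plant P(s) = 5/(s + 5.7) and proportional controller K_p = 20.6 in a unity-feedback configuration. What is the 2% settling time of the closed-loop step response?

T_s ≈ 0.0368 s

Closed-loop transfer function: T(s) = K_p·P(s)/(1 + K_p·P(s)) = 103/(s + 5.7 + 103) = 103/(s + 108.7).
Time constant τ = 1/108.7 = 0.0092 s, so the 2% settling time is about 4τ = 0.0368 s.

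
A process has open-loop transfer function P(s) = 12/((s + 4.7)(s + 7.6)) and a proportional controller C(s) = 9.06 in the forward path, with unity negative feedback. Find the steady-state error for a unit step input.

The loop is type 0. Static position error constant K_pos = C(0)·P(0) = 9.06·0.3359 = 3.044.
Steady-state error to a unit step: e_ss = 1/(1+K_pos) = 1/4.044 = 0.247.

0.247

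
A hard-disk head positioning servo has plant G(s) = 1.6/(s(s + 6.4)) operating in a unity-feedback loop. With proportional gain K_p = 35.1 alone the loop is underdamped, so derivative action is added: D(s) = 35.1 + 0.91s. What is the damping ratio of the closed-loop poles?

Forward path: (35.1 + 0.91s)·1.6/(s(s+6.4)). The closed-loop characteristic equation is s² + (6.4 + 1.6·0.91)s + 1.6·35.1 = 0.
That is s² + 7.856s + 56.16 = 0, so ω_n = 7.494 rad/s and ζ = 7.856/(2·7.494) = 0.5242.

ζ = 0.524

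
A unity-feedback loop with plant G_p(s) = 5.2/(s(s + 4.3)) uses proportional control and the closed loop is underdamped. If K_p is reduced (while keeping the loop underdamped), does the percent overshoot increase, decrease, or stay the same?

ζ = 4.3/(2√(5.2K_p)) rises as K_p falls; higher damping means less overshoot.

decrease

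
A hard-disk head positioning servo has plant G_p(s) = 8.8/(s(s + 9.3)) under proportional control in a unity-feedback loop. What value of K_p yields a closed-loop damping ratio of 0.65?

Closed-loop characteristic equation: s² + 9.3s + K_p·8.8 = 0.
So ω_n = √(8.8K_p) and 2ζω_n = 9.3, giving ζ = 9.3/(2√(8.8K_p)).
Setting ζ = 0.65: √(8.8K_p) = 9.3/(2·0.65) = 7.154, so K_p = 51.18/8.8 = 5.82.

K_p = 5.82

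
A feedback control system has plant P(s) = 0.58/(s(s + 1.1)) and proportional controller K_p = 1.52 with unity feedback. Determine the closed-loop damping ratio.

ζ = 0.586

The closed-loop denominator is s(s+1.1) + 1.52·0.58 = s² + 1.1s + 0.8816.
Matching s² + 2ζω_n s + ω_n²: ω_n = √0.8816 = 0.9389 rad/s and 2ζω_n = 1.1, so ζ = 1.1/(2·0.9389) = 0.586.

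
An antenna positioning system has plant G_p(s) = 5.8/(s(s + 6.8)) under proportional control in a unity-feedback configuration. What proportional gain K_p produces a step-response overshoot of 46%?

K_p = 34.6

From %OS = 100·exp(−πζ/√(1−ζ²)) = 46%, ζ = −ln(0.46)/√(π²+ln²(0.46)) = 0.24.
Characteristic equation s² + 6.8s + 5.8K_p = 0 gives ζ = 6.8/(2√(5.8K_p)).
Setting ζ = 0.24: √(5.8K_p) = 6.8/(2·0.24) = 14.17, so K_p = 200.8/5.8 = 34.6.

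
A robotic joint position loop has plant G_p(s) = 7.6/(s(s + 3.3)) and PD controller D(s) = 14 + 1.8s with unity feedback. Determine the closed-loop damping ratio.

ζ = 0.823

Forward path: (14 + 1.8s)·7.6/(s(s+3.3)). The closed-loop characteristic equation is s² + (3.3 + 7.6·1.8)s + 7.6·14 = 0.
That is s² + 16.98s + 106.4 = 0, so ω_n = 10.32 rad/s and ζ = 16.98/(2·10.32) = 0.8231.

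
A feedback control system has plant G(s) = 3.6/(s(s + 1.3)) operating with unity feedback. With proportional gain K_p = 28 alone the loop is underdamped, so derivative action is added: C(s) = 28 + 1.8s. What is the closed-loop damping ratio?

Forward path: (28 + 1.8s)·3.6/(s(s+1.3)). The closed-loop characteristic equation is s² + (1.3 + 3.6·1.8)s + 3.6·28 = 0.
That is s² + 7.78s + 100.8 = 0, so ω_n = 10.04 rad/s and ζ = 7.78/(2·10.04) = 0.3875.

ζ = 0.387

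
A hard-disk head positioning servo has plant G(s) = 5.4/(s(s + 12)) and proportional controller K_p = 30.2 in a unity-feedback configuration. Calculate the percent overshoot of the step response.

From 1 + K_pG(s) = 0: s² + 12s + 163.1 = 0 ⇒ ω_n = 12.77, ζ = 0.4698.
%OS = 100·exp(−πζ/√(1−ζ²)) = 100·exp(−π·0.4698/√0.7792) = 18.8%.

18.8%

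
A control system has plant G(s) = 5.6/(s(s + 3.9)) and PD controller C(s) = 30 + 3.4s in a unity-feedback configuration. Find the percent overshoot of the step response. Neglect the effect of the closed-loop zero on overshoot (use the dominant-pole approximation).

0.256%

Forward path: (30 + 3.4s)·5.6/(s(s+3.9)). The closed-loop characteristic equation is s² + (3.9 + 5.6·3.4)s + 5.6·30 = 0.
That is s² + 22.94s + 168 = 0, so ω_n = 12.96 rad/s and ζ = 22.94/(2·12.96) = 0.8849.
%OS = 100·exp(−πζ/√(1−ζ²)) = 0.256%.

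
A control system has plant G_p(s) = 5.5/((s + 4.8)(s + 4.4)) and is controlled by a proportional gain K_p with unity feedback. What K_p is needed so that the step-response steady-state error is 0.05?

K_p = 73

The loop is type 0, so e_ss(step) = 1/(1 + K_pos) with K_pos = K_p·G_p(0).
G_p(0) = 0.2604. Require 1/(1 + K_p·0.2604) = 0.05, so 1 + 0.2604·K_p = 20.
K_p = (20 − 1)/0.2604 = 73.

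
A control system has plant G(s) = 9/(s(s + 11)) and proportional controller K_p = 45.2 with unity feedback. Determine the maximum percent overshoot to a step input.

41%

The closed-loop denominator s² + 11s + 406.8 gives ω_n = √406.8 = 20.17 and ζ = 11/(2ω_n) = 0.2727.
%OS = 100·exp(−πζ/√(1−ζ²)) = 100·exp(−π·0.2727/√0.9256) = 41%.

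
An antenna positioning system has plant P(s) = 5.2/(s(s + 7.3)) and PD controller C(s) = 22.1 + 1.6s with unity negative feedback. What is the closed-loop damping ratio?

Forward path: (22.1 + 1.6s)·5.2/(s(s+7.3)). The closed-loop characteristic equation is s² + (7.3 + 5.2·1.6)s + 5.2·22.1 = 0.
That is s² + 15.62s + 114.9 = 0, so ω_n = 10.72 rad/s and ζ = 15.62/(2·10.72) = 0.7285.

ζ = 0.729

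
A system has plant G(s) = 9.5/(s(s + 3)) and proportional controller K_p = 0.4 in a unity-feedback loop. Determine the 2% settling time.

T_s ≈ 2.67 s

The closed-loop denominator s² + 3s + 3.8 gives ω_n = √3.8 = 1.949 and ζ = 3/(2ω_n) = 0.7695.
2% settling time T_s ≈ 4/(ζω_n) = 4/1.5 = 2.67 s.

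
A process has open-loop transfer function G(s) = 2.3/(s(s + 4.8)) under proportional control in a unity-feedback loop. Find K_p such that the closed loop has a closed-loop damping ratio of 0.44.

Closed-loop characteristic equation: s² + 4.8s + K_p·2.3 = 0.
So ω_n = √(2.3K_p) and 2ζω_n = 4.8, giving ζ = 4.8/(2√(2.3K_p)).
Setting ζ = 0.44: √(2.3K_p) = 4.8/(2·0.44) = 5.455, so K_p = 29.75/2.3 = 12.9.

K_p = 12.9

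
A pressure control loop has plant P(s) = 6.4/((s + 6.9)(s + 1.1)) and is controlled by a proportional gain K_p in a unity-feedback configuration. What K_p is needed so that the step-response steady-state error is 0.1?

The loop is type 0, so e_ss(step) = 1/(1 + K_pos) with K_pos = K_p·P(0).
P(0) = 0.8432. Require 1/(1 + K_p·0.8432) = 0.1, so 1 + 0.8432·K_p = 10.
K_p = (10 − 1)/0.8432 = 10.7.

K_p = 10.7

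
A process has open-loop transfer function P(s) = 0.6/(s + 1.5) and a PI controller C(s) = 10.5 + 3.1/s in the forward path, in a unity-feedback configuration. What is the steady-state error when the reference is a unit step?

The open loop C(s)P(s) has a pole at the origin (type 1), so the static position error constant is infinite and e_ss = 1/(1+∞) = 0.

0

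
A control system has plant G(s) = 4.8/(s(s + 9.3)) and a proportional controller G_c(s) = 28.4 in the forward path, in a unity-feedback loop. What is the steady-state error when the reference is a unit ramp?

The loop has one pole at the origin (type 1). Velocity error constant K_v = lim_{s→0} s·G_c(s)G(s) = 28.4·4.8/9.3 = 14.66.
Steady-state error to a unit ramp: e_ss = 1/K_v = 0.0682.

0.0682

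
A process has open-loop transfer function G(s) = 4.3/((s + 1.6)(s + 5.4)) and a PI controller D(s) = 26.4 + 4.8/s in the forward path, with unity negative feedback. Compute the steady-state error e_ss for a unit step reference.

0

The open loop D(s)G(s) has a pole at the origin (type 1), so the static position error constant is infinite and e_ss = 1/(1+∞) = 0.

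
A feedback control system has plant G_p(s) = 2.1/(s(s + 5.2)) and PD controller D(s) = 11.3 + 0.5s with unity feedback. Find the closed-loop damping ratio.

Forward path: (11.3 + 0.5s)·2.1/(s(s+5.2)). The closed-loop characteristic equation is s² + (5.2 + 2.1·0.5)s + 2.1·11.3 = 0.
That is s² + 6.25s + 23.73 = 0, so ω_n = 4.871 rad/s and ζ = 6.25/(2·4.871) = 0.6415.

ζ = 0.642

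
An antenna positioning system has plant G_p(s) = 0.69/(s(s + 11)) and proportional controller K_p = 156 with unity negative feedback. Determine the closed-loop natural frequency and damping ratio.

With unity feedback the closed-loop characteristic equation is s² + 11s + 156·0.69 = s² + 11s + 107.6 = 0.
So ω_n² = 107.6 ⇒ ω_n = 10.37 rad/s, and ζ = 11/(2ω_n) = 0.53.

ω_n = 10.4 rad/s, ζ = 0.53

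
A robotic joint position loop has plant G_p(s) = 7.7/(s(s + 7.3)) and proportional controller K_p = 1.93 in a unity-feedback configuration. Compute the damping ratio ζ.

With unity feedback the closed-loop characteristic equation is s² + 7.3s + 1.93·7.7 = s² + 7.3s + 14.86 = 0.
So ω_n² = 14.86 ⇒ ω_n = 3.855 rad/s, and ζ = 7.3/(2ω_n) = 0.947.

ζ = 0.947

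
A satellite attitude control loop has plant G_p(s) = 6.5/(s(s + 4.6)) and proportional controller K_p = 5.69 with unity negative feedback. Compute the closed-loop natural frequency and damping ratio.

The closed-loop denominator is s(s+4.6) + 5.69·6.5 = s² + 4.6s + 36.98.
So ω_n² = 36.98 ⇒ ω_n = 6.082 rad/s, and ζ = 4.6/(2ω_n) = 0.378.

ω_n = 6.08 rad/s, ζ = 0.378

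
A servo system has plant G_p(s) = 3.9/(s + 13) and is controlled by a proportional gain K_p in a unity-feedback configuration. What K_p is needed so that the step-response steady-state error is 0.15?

Steady-state error for a unit step on this type-0 loop is 1/(1 + K_p·G_p(0)).
G_p(0) = 0.3. Require 1/(1 + K_p·0.3) = 0.15, so 1 + 0.3·K_p = 6.667.
K_p = (6.667 − 1)/0.3 = 18.9.

K_p = 18.9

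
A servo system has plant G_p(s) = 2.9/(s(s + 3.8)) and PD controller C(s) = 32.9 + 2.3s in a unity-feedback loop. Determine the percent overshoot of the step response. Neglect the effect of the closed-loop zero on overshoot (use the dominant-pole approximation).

Forward path: (32.9 + 2.3s)·2.9/(s(s+3.8)). The closed-loop characteristic equation is s² + (3.8 + 2.9·2.3)s + 2.9·32.9 = 0.
That is s² + 10.47s + 95.41 = 0, so ω_n = 9.768 rad/s and ζ = 10.47/(2·9.768) = 0.5359.
%OS = 100·exp(−πζ/√(1−ζ²)) = 13.6%.

13.6%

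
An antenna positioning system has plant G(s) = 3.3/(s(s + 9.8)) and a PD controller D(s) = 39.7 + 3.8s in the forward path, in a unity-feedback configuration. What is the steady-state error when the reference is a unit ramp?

0.0748

The loop has one pole at the origin (type 1). Velocity error constant K_v = lim_{s→0} s·D(s)G(s) = 39.7·3.3/9.8 = 13.37.
Steady-state error to a unit ramp: e_ss = 1/K_v = 0.0748.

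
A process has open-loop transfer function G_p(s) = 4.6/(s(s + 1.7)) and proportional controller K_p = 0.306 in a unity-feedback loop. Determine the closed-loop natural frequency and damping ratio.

ω_n = 1.19 rad/s, ζ = 0.716

With unity feedback the closed-loop characteristic equation is s² + 1.7s + 0.306·4.6 = s² + 1.7s + 1.408 = 0.
So ω_n² = 1.408 ⇒ ω_n = 1.186 rad/s, and ζ = 1.7/(2ω_n) = 0.716.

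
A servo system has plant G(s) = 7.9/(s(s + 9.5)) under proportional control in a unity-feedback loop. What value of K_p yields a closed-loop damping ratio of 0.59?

K_p = 8.2

Closed-loop characteristic equation: s² + 9.5s + K_p·7.9 = 0.
So ω_n = √(7.9K_p) and 2ζω_n = 9.5, giving ζ = 9.5/(2√(7.9K_p)).
Setting ζ = 0.59: √(7.9K_p) = 9.5/(2·0.59) = 8.051, so K_p = 64.82/7.9 = 8.2.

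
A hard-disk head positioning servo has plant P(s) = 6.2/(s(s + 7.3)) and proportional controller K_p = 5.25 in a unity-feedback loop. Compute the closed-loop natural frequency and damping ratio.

With unity feedback the closed-loop characteristic equation is s² + 7.3s + 5.25·6.2 = s² + 7.3s + 32.55 = 0.
So ω_n² = 32.55 ⇒ ω_n = 5.705 rad/s, and ζ = 7.3/(2ω_n) = 0.64.

ω_n = 5.71 rad/s, ζ = 0.64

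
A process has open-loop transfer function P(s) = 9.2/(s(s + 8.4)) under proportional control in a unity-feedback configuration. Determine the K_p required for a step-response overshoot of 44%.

K_p = 30

From %OS = 100·exp(−πζ/√(1−ζ²)) = 44%, ζ = −ln(0.44)/√(π²+ln²(0.44)) = 0.2528.
Characteristic equation s² + 8.4s + 9.2K_p = 0 gives ζ = 8.4/(2√(9.2K_p)).
Setting ζ = 0.2528: √(9.2K_p) = 8.4/(2·0.2528) = 16.61, so K_p = 275.9/9.2 = 30.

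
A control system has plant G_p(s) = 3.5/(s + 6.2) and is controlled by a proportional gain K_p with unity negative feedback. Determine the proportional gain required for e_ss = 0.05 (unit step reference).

For a type-0 loop with proportional control, e_ss = 1/(1 + K_p·G_p(0)).
G_p(0) = 0.5645. Require 1/(1 + K_p·0.5645) = 0.05, so 1 + 0.5645·K_p = 20.
K_p = (20 − 1)/0.5645 = 33.7.

K_p = 33.7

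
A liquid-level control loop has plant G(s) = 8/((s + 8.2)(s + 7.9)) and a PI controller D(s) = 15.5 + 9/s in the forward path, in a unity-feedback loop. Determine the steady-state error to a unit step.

0

The open loop D(s)G(s) has a pole at the origin (type 1), so the static position error constant is infinite and e_ss = 1/(1+∞) = 0.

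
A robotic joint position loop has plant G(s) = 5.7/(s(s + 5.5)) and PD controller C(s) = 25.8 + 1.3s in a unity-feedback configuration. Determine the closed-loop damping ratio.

ζ = 0.532

Forward path: (25.8 + 1.3s)·5.7/(s(s+5.5)). The closed-loop characteristic equation is s² + (5.5 + 5.7·1.3)s + 5.7·25.8 = 0.
That is s² + 12.91s + 147.1 = 0, so ω_n = 12.13 rad/s and ζ = 12.91/(2·12.13) = 0.5323.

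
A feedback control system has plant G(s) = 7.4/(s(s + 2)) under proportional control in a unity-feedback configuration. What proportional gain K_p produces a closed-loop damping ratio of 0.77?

K_p = 0.228

Closed-loop characteristic equation: s² + 2s + K_p·7.4 = 0.
So ω_n = √(7.4K_p) and 2ζω_n = 2, giving ζ = 2/(2√(7.4K_p)).
Setting ζ = 0.77: √(7.4K_p) = 2/(2·0.77) = 1.299, so K_p = 1.687/7.4 = 0.228.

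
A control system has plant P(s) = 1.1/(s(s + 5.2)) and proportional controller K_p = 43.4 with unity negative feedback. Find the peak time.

T_p = 0.491 s

The closed-loop denominator s² + 5.2s + 47.74 gives ω_n = √47.74 = 6.909 and ζ = 5.2/(2ω_n) = 0.3763.
Damped frequency ω_d = ω_n√(1−ζ²) = 6.402 rad/s, so peak time T_p = π/ω_d = 0.491 s.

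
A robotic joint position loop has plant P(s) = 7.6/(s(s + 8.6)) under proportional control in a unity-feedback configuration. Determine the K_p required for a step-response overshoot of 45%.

From %OS = 100·exp(−πζ/√(1−ζ²)) = 45%, ζ = −ln(0.45)/√(π²+ln²(0.45)) = 0.2463.
Characteristic equation s² + 8.6s + 7.6K_p = 0 gives ζ = 8.6/(2√(7.6K_p)).
Setting ζ = 0.2463: √(7.6K_p) = 8.6/(2·0.2463) = 17.46, so K_p = 304.7/7.6 = 40.1.

K_p = 40.1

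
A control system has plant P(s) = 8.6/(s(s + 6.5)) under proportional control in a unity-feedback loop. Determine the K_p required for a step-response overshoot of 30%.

K_p = 9.59

From %OS = 100·exp(−πζ/√(1−ζ²)) = 30%, ζ = −ln(0.3)/√(π²+ln²(0.3)) = 0.3579.
Characteristic equation s² + 6.5s + 8.6K_p = 0 gives ζ = 6.5/(2√(8.6K_p)).
Setting ζ = 0.3579: √(8.6K_p) = 6.5/(2·0.3579) = 9.082, so K_p = 82.48/8.6 = 9.59.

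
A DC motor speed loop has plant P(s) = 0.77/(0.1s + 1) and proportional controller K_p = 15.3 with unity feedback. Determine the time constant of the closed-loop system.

Closed loop: T(s) = K_p·P/(1+K_p·P) = 11.78/(0.1s + 1 + 11.78), with pole at s = −(1 + 11.78)/0.1 = −127.8.
Closed-loop time constant τ = 1/127.8 = 0.00782 s.

τ = 0.00782 s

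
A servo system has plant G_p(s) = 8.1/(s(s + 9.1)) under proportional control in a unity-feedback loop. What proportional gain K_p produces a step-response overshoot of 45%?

From %OS = 100·exp(−πζ/√(1−ζ²)) = 45%, ζ = −ln(0.45)/√(π²+ln²(0.45)) = 0.2463.
Characteristic equation s² + 9.1s + 8.1K_p = 0 gives ζ = 9.1/(2√(8.1K_p)).
Setting ζ = 0.2463: √(8.1K_p) = 9.1/(2·0.2463) = 18.47, so K_p = 341.2/8.1 = 42.1.

K_p = 42.1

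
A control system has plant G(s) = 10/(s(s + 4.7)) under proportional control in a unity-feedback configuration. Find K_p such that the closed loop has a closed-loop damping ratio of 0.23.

K_p = 10.4

Closed-loop characteristic equation: s² + 4.7s + K_p·10 = 0.
So ω_n = √(10K_p) and 2ζω_n = 4.7, giving ζ = 4.7/(2√(10K_p)).
Setting ζ = 0.23: √(10K_p) = 4.7/(2·0.23) = 10.22, so K_p = 104.4/10 = 10.4.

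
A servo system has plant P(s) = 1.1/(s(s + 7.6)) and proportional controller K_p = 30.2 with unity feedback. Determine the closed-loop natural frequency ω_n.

ω_n = 5.76 rad/s

With unity feedback the closed-loop characteristic equation is s² + 7.6s + 30.2·1.1 = s² + 7.6s + 33.22 = 0.
Matching s² + 2ζω_n s + ω_n²: ω_n = √33.22 = 5.764 rad/s and 2ζω_n = 7.6, so ζ = 7.6/(2·5.764) = 0.659.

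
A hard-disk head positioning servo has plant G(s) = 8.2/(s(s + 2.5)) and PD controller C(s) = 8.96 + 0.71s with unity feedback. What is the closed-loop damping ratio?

Forward path: (8.96 + 0.71s)·8.2/(s(s+2.5)). The closed-loop characteristic equation is s² + (2.5 + 8.2·0.71)s + 8.2·8.96 = 0.
That is s² + 8.322s + 73.47 = 0, so ω_n = 8.572 rad/s and ζ = 8.322/(2·8.572) = 0.4854.

ζ = 0.485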